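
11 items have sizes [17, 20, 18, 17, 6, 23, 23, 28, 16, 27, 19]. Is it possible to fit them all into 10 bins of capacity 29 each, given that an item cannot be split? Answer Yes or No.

A valid assignment using 10 bins:
  bin 1: 28 = 28
  bin 2: 27 = 27
  bin 3: 23 + 6 = 29
  bin 4: 23 = 23
  bin 5: 20 = 20
  bin 6: 19 = 19
  bin 7: 18 = 18
  bin 8: 17 = 17
  bin 9: 17 = 17
  bin 10: 16 = 16
Every load is within 29, so 10 bins suffice.

Yes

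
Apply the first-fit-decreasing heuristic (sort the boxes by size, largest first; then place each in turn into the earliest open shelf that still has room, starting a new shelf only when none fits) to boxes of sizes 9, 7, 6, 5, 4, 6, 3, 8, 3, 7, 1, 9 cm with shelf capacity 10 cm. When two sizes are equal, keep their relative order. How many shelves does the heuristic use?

8

Sorted descending: 9, 9, 8, 7, 7, 6, 6, 5, 4, 3, 3, 1.
  9 → shelf 1 (new)  [load 9/10]
  9 → shelf 2 (new)  [load 9/10]
  8 → shelf 3 (new)  [load 8/10]
  7 → shelf 4 (new)  [load 7/10]
  7 → shelf 5 (new)  [load 7/10]
  6 → shelf 6 (new)  [load 6/10]
  6 → shelf 7 (new)  [load 6/10]
  5 → shelf 8 (new)  [load 5/10]
  4 → shelf 6  [load 10/10]
  3 → shelf 4  [load 10/10]
  3 → shelf 5  [load 10/10]
  1 → shelf 1  [load 10/10]
8 shelves opened.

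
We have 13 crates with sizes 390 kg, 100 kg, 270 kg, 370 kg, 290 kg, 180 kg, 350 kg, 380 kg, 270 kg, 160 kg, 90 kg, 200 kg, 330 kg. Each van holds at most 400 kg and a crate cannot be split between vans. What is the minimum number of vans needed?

Total = 390 + 380 + 370 + 350 + 330 + 290 + 270 + 270 + 200 + 180 + 160 + 100 + 90 = 3380 kg.
Lower bound: ⌈3380/400⌉ = 9 vans.
A packing using 10 vans:
  van 1: 390 = 390
  van 2: 380 = 380
  van 3: 370 = 370
  van 4: 350 = 350
  van 5: 330 = 330
  van 6: 290 + 100 = 390
  van 7: 270 + 90 = 360
  van 8: 270 = 270
  van 9: 200 + 180 = 380
  van 10: 160 = 160
No arrangement into 9 vans stays within capacity, so 10 is optimal.

10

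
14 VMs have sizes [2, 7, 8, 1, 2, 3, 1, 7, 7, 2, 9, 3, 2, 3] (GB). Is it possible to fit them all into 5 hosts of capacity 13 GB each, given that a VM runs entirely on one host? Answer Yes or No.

Yes

A valid assignment using 5 hosts:
  host 1: 9 + 3 + 1 = 13
  host 2: 8 + 3 + 2 = 13
  host 3: 7 + 3 + 2 + 1 = 13
  host 4: 7 + 2 + 2 = 11
  host 5: 7 = 7
Every load is within 13 GB, so 5 hosts suffice.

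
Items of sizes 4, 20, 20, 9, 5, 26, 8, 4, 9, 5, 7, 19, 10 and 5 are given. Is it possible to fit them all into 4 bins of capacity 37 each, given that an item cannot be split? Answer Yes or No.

No

Total = 151; ⌈151/37⌉ = 5.
At least 5 bins are required, but only 4 are allowed.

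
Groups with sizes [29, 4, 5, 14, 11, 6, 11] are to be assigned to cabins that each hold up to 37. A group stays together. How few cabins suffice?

3

Total = 29 + 14 + 11 + 11 + 6 + 5 + 4 = 80.
Lower bound: ⌈80/37⌉ = 3 cabins.
A packing using 3 cabins:
  cabin 1: 29 + 6 = 35
  cabin 2: 14 + 11 + 11 = 36
  cabin 3: 5 + 4 = 9
This matches the lower bound, so 3 is optimal.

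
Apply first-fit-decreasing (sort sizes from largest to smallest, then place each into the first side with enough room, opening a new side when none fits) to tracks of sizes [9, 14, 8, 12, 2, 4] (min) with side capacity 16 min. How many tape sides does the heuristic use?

Sorted descending: 14, 12, 9, 8, 4, 2.
  14 → side 1 (new)  [load 14/16]
  12 → side 2 (new)  [load 12/16]
  9 → side 3 (new)  [load 9/16]
  8 → side 4 (new)  [load 8/16]
  4 → side 2  [load 16/16]
  2 → side 1  [load 16/16]
4 tape sides opened.

4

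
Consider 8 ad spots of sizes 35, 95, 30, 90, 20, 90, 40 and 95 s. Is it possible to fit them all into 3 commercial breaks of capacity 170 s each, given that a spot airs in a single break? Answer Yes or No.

No

Total = 495 s; ⌈495/170⌉ = 3.
4 ad spots each exceed half the capacity and cannot share a break, forcing at least 4 commercial breaks.
At least 4 commercial breaks are required, but only 3 are allowed.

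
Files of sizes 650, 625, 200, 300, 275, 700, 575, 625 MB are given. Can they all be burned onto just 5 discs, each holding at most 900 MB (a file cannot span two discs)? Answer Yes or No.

Yes

A valid assignment using 5 discs:
  disc 1: 700 + 200 = 900
  disc 2: 650 = 650
  disc 3: 625 + 275 = 900
  disc 4: 625 = 625
  disc 5: 575 + 300 = 875
Every load is within 900 MB, so 5 discs suffice.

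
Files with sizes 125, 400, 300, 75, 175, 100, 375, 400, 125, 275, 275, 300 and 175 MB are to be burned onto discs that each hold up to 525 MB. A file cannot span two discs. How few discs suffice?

Total = 400 + 400 + 375 + 300 + 300 + 275 + 275 + 175 + 175 + 125 + 125 + 100 + 75 = 3100 MB.
Lower bound: ⌈3100/525⌉ = 6 discs.
Also, 7 files each exceed 525/2 MB, and no two of those can share a disc, so at least 7 discs are needed.
A packing using 7 discs:
  disc 1: 400 + 125 = 525
  disc 2: 400 + 125 = 525
  disc 3: 375 + 100 = 475
  disc 4: 300 + 175 = 475
  disc 5: 300 + 175 = 475
  disc 6: 275 + 75 = 350
  disc 7: 275 = 275
This matches the lower bound, so 7 is optimal.

7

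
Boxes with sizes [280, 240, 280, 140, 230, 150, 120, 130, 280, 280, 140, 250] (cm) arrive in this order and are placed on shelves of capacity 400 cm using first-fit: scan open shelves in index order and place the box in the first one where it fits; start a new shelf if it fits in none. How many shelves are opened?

8

  280 → shelf 1 (new)  [load 280/400]
  240 → shelf 2 (new)  [load 240/400]
  280 → shelf 3 (new)  [load 280/400]
  140 → shelf 2  [load 380/400]
  230 → shelf 4 (new)  [load 230/400]
  150 → shelf 4  [load 380/400]
  120 → shelf 1  [load 400/400]
  130 → shelf 5 (new)  [load 130/400]
  280 → shelf 6 (new)  [load 280/400]
  280 → shelf 7 (new)  [load 280/400]
  140 → shelf 5  [load 270/400]
  250 → shelf 8 (new)  [load 250/400]
8 shelves opened.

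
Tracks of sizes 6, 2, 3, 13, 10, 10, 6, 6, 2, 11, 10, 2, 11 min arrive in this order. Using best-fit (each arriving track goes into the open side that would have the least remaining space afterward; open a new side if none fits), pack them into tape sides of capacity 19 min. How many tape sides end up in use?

7

  6 → side 1 (new)  [load 6/19]
  2 → side 1  [load 8/19]
  3 → side 1  [load 11/19]
  13 → side 2 (new)  [load 13/19]
  10 → side 3 (new)  [load 10/19]
  10 → side 4 (new)  [load 10/19]
  6 → side 2  [load 19/19]
  6 → side 1  [load 17/19]
  2 → side 1  [load 19/19]
  11 → side 5 (new)  [load 11/19]
  10 → side 6 (new)  [load 10/19]
  2 → side 5  [load 13/19]
  11 → side 7 (new)  [load 11/19]
7 tape sides opened.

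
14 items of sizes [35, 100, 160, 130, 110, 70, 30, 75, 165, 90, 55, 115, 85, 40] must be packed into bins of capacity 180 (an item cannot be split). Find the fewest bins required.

Total = 165 + 160 + 130 + 115 + 110 + 100 + 90 + 85 + 75 + 70 + 55 + 40 + 35 + 30 = 1260.
Lower bound: ⌈1260/180⌉ = 7 bins.
A packing using 8 bins:
  bin 1: 165 = 165
  bin 2: 160 = 160
  bin 3: 130 + 40 = 170
  bin 4: 115 + 55 = 170
  bin 5: 110 + 70 = 180
  bin 6: 100 + 75 = 175
  bin 7: 90 + 85 = 175
  bin 8: 35 + 30 = 65
No arrangement into 7 bins stays within capacity, so 8 is optimal.

8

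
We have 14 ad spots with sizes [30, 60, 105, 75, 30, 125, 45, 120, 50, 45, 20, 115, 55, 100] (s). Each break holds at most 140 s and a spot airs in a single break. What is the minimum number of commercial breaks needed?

Total = 125 + 120 + 115 + 105 + 100 + 75 + 60 + 55 + 50 + 45 + 45 + 30 + 30 + 20 = 975 s.
Lower bound: ⌈975/140⌉ = 7 commercial breaks.
A packing using 8 commercial breaks:
  break 1: 125 = 125
  break 2: 120 + 20 = 140
  break 3: 115 = 115
  break 4: 105 + 30 = 135
  break 5: 100 + 30 = 130
  break 6: 75 + 60 = 135
  break 7: 55 + 50 = 105
  break 8: 45 + 45 = 90
No arrangement into 7 commercial breaks stays within capacity, so 8 is optimal.

8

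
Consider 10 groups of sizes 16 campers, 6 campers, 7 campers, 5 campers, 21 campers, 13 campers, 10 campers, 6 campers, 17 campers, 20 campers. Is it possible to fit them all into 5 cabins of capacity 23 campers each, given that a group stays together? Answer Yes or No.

Total = 121 campers; ⌈121/23⌉ = 6.
At least 6 cabins are required, but only 5 are allowed.

No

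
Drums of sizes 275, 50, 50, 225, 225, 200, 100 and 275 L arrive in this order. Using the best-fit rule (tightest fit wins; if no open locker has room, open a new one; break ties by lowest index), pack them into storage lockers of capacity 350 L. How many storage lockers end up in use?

5

  275 → locker 1 (new)  [load 275/350]
  50 → locker 1  [load 325/350]
  50 → locker 2 (new)  [load 50/350]
  225 → locker 2  [load 275/350]
  225 → locker 3 (new)  [load 225/350]
  200 → locker 4 (new)  [load 200/350]
  100 → locker 3  [load 325/350]
  275 → locker 5 (new)  [load 275/350]
5 storage lockers opened.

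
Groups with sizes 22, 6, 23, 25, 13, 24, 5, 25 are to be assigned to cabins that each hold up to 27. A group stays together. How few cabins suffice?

6

Total = 25 + 25 + 24 + 23 + 22 + 13 + 6 + 5 = 143.
Lower bound: ⌈143/27⌉ = 6 cabins.
A packing using 6 cabins:
  cabin 1: 25 = 25
  cabin 2: 25 = 25
  cabin 3: 24 = 24
  cabin 4: 23 = 23
  cabin 5: 22 + 5 = 27
  cabin 6: 13 + 6 = 19
This matches the lower bound, so 6 is optimal.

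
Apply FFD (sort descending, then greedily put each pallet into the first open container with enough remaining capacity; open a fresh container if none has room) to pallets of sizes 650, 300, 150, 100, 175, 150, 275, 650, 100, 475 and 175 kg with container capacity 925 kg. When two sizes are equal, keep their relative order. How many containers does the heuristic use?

4

Sorted descending: 650, 650, 475, 300, 275, 175, 175, 150, 150, 100, 100.
  650 → container 1 (new)  [load 650/925]
  650 → container 2 (new)  [load 650/925]
  475 → container 3 (new)  [load 475/925]
  300 → container 3  [load 775/925]
  275 → container 1  [load 925/925]
  175 → container 2  [load 825/925]
  175 → container 4 (new)  [load 175/925]
  150 → container 3  [load 925/925]
  150 → container 4  [load 325/925]
  100 → container 2  [load 925/925]
  100 → container 4  [load 425/925]
4 containers opened.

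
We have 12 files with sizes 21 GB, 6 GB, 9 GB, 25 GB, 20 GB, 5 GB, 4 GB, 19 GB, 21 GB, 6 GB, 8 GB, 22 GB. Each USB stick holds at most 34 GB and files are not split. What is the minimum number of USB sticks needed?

Total = 25 + 22 + 21 + 21 + 20 + 19 + 9 + 8 + 6 + 6 + 5 + 4 = 166 GB.
Lower bound: ⌈166/34⌉ = 5 USB sticks.
Also, 6 files each exceed 17 GB, and no two of those can share a USB stick, so at least 6 USB sticks are needed.
A packing using 6 USB sticks:
  USB stick 1: 25 + 9 = 34
  USB stick 2: 22 + 8 + 4 = 34
  USB stick 3: 21 + 6 + 6 = 33
  USB stick 4: 21 + 5 = 26
  USB stick 5: 20 = 20
  USB stick 6: 19 = 19
This matches the lower bound, so 6 is optimal.

6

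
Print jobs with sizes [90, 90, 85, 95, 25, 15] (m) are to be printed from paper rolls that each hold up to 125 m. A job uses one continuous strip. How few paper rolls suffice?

Total = 95 + 90 + 90 + 85 + 25 + 15 = 400 m.
Lower bound: ⌈400/125⌉ = 4 paper rolls.
A packing using 4 paper rolls:
  roll 1: 95 + 25 = 120
  roll 2: 90 + 15 = 105
  roll 3: 90 = 90
  roll 4: 85 = 85
This matches the lower bound, so 4 is optimal.

4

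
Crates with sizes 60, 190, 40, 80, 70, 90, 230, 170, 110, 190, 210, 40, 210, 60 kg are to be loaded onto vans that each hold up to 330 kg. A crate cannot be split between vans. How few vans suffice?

6

Total = 230 + 210 + 210 + 190 + 190 + 170 + 110 + 90 + 80 + 70 + 60 + 60 + 40 + 40 = 1750 kg.
Lower bound: ⌈1750/330⌉ = 6 vans.
A packing using 6 vans:
  van 1: 230 + 90 = 320
  van 2: 210 + 110 = 320
  van 3: 210 + 80 + 40 = 330
  van 4: 190 + 70 + 60 = 320
  van 5: 190 + 60 + 40 = 290
  van 6: 170 = 170
This matches the lower bound, so 6 is optimal.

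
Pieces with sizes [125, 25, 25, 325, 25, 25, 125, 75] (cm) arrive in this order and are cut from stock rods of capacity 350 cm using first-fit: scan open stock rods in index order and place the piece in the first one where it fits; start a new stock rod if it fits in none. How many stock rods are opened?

  125 → stock rod 1 (new)  [load 125/350]
  25 → stock rod 1  [load 150/350]
  25 → stock rod 1  [load 175/350]
  325 → stock rod 2 (new)  [load 325/350]
  25 → stock rod 1  [load 200/350]
  25 → stock rod 1  [load 225/350]
  125 → stock rod 1  [load 350/350]
  75 → stock rod 3 (new)  [load 75/350]
3 stock rods opened.

3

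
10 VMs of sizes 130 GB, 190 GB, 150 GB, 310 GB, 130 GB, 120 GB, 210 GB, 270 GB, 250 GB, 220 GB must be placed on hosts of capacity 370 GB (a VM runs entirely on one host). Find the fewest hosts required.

6

Total = 310 + 270 + 250 + 220 + 210 + 190 + 150 + 130 + 130 + 120 = 1980 GB.
Lower bound: ⌈1980/370⌉ = 6 hosts.
A packing using 6 hosts:
  host 1: 310 = 310
  host 2: 270 = 270
  host 3: 250 + 120 = 370
  host 4: 220 + 150 = 370
  host 5: 210 + 130 = 340
  host 6: 190 + 130 = 320
This matches the lower bound, so 6 is optimal.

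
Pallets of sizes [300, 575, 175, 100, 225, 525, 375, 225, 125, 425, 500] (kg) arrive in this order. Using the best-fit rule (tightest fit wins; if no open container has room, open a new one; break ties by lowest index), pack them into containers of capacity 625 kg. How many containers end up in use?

  300 → container 1 (new)  [load 300/625]
  575 → container 2 (new)  [load 575/625]
  175 → container 1  [load 475/625]
  100 → container 1  [load 575/625]
  225 → container 3 (new)  [load 225/625]
  525 → container 4 (new)  [load 525/625]
  375 → container 3  [load 600/625]
  225 → container 5 (new)  [load 225/625]
  125 → container 5  [load 350/625]
  425 → container 6 (new)  [load 425/625]
  500 → container 7 (new)  [load 500/625]
7 containers opened.

7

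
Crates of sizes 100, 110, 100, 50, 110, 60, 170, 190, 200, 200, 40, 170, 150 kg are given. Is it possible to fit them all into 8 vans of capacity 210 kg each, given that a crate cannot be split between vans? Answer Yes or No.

Total = 1650 kg; ⌈1650/210⌉ = 8.
The bound of 8 does not rule out 8, but exhaustive search shows no assignment into 8 vans of capacity 210 kg exists — the minimum is 9.

No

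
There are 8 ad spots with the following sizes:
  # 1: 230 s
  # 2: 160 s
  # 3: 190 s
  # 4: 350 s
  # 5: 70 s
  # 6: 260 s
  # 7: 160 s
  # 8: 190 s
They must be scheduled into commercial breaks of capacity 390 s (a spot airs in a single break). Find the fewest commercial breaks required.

Total = 350 + 260 + 230 + 190 + 190 + 160 + 160 + 70 = 1610 s.
Lower bound: ⌈1610/390⌉ = 5 commercial breaks.
A packing using 5 commercial breaks:
  break 1: 350 = 350
  break 2: 260 + 70 = 330
  break 3: 230 + 160 = 390
  break 4: 190 + 190 = 380
  break 5: 160 = 160
This matches the lower bound, so 5 is optimal.

5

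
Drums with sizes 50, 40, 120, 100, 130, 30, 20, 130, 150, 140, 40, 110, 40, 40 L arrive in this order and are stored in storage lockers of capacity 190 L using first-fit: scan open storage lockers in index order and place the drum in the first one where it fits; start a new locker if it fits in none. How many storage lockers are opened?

  50 → locker 1 (new)  [load 50/190]
  40 → locker 1  [load 90/190]
  120 → locker 2 (new)  [load 120/190]
  100 → locker 1  [load 190/190]
  130 → locker 3 (new)  [load 130/190]
  30 → locker 2  [load 150/190]
  20 → locker 2  [load 170/190]
  130 → locker 4 (new)  [load 130/190]
  150 → locker 5 (new)  [load 150/190]
  140 → locker 6 (new)  [load 140/190]
  40 → locker 3  [load 170/190]
  110 → locker 7 (new)  [load 110/190]
  40 → locker 4  [load 170/190]
  40 → locker 5  [load 190/190]
7 storage lockers opened.

7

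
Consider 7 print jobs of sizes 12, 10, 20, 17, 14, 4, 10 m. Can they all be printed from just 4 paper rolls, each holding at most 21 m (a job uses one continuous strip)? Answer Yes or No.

Total = 87 m; ⌈87/21⌉ = 5.
At least 5 paper rolls are required, but only 4 are allowed.

No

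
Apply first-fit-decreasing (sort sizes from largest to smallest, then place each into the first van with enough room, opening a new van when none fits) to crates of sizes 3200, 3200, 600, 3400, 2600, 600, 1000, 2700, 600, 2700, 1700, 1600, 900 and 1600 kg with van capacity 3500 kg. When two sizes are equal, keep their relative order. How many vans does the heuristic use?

Sorted descending: 3400, 3200, 3200, 2700, 2700, 2600, 1700, 1600, 1600, 1000, 900, 600, 600, 600.
  3400 → van 1 (new)  [load 3400/3500]
  3200 → van 2 (new)  [load 3200/3500]
  3200 → van 3 (new)  [load 3200/3500]
  2700 → van 4 (new)  [load 2700/3500]
  2700 → van 5 (new)  [load 2700/3500]
  2600 → van 6 (new)  [load 2600/3500]
  1700 → van 7 (new)  [load 1700/3500]
  1600 → van 7  [load 3300/3500]
  1600 → van 8 (new)  [load 1600/3500]
  1000 → van 8  [load 2600/3500]
  900 → van 6  [load 3500/3500]
  600 → van 4  [load 3300/3500]
  600 → van 5  [load 3300/3500]
  600 → van 8  [load 3200/3500]
8 vans opened.

8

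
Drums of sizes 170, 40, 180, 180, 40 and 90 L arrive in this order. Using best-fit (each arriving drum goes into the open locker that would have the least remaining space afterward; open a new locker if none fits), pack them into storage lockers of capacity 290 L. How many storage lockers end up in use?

3

  170 → locker 1 (new)  [load 170/290]
  40 → locker 1  [load 210/290]
  180 → locker 2 (new)  [load 180/290]
  180 → locker 3 (new)  [load 180/290]
  40 → locker 1  [load 250/290]
  90 → locker 2  [load 270/290]
3 storage lockers opened.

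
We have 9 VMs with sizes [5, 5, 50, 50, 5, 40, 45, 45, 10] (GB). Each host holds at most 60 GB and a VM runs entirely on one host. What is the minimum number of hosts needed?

5

Total = 50 + 50 + 45 + 45 + 40 + 10 + 5 + 5 + 5 = 255 GB.
Lower bound: ⌈255/60⌉ = 5 hosts.
A packing using 5 hosts:
  host 1: 50 + 10 = 60
  host 2: 50 + 5 + 5 = 60
  host 3: 45 + 5 = 50
  host 4: 45 = 45
  host 5: 40 = 40
This matches the lower bound, so 5 is optimal.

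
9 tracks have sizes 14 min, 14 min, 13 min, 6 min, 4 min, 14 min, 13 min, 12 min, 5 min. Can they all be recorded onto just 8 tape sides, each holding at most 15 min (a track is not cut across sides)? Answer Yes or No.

A valid assignment using 7 tape sides:
  side 1: 14 = 14
  side 2: 14 = 14
  side 3: 14 = 14
  side 4: 13 = 13
  side 5: 13 = 13
  side 6: 12 = 12
  side 7: 6 + 5 + 4 = 15
That uses only 7 ≤ 8, so 8 tape sides are enough.

Yes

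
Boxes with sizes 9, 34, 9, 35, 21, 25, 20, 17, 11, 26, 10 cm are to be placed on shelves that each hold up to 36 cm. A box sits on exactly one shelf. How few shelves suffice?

Total = 35 + 34 + 26 + 25 + 21 + 20 + 17 + 11 + 10 + 9 + 9 = 217 cm.
Lower bound: ⌈217/36⌉ = 7 shelves.
A packing using 7 shelves:
  shelf 1: 35 = 35
  shelf 2: 34 = 34
  shelf 3: 26 + 10 = 36
  shelf 4: 25 + 11 = 36
  shelf 5: 21 + 9 = 30
  shelf 6: 20 + 9 = 29
  shelf 7: 17 = 17
This matches the lower bound, so 7 is optimal.

7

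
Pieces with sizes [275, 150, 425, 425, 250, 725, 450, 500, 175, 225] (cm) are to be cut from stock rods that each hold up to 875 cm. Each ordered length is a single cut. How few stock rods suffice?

5

Total = 725 + 500 + 450 + 425 + 425 + 275 + 250 + 225 + 175 + 150 = 3600 cm.
Lower bound: ⌈3600/875⌉ = 5 stock rods.
A packing using 5 stock rods:
  stock rod 1: 725 + 150 = 875
  stock rod 2: 500 + 275 = 775
  stock rod 3: 450 + 425 = 875
  stock rod 4: 425 + 250 + 175 = 850
  stock rod 5: 225 = 225
This matches the lower bound, so 5 is optimal.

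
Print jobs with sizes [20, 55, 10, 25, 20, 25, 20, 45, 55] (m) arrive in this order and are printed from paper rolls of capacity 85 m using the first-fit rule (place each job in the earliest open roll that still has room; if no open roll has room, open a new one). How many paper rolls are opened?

4

  20 → roll 1 (new)  [load 20/85]
  55 → roll 1  [load 75/85]
  10 → roll 1  [load 85/85]
  25 → roll 2 (new)  [load 25/85]
  20 → roll 2  [load 45/85]
  25 → roll 2  [load 70/85]
  20 → roll 3 (new)  [load 20/85]
  45 → roll 3  [load 65/85]
  55 → roll 4 (new)  [load 55/85]
4 paper rolls opened.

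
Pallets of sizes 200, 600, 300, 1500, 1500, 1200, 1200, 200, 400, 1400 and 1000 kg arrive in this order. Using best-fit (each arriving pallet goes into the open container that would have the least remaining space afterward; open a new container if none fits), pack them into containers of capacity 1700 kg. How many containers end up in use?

7

  200 → container 1 (new)  [load 200/1700]
  600 → container 1  [load 800/1700]
  300 → container 1  [load 1100/1700]
  1500 → container 2 (new)  [load 1500/1700]
  1500 → container 3 (new)  [load 1500/1700]
  1200 → container 4 (new)  [load 1200/1700]
  1200 → container 5 (new)  [load 1200/1700]
  200 → container 2  [load 1700/1700]
  400 → container 4  [load 1600/1700]
  1400 → container 6 (new)  [load 1400/1700]
  1000 → container 7 (new)  [load 1000/1700]
7 containers opened.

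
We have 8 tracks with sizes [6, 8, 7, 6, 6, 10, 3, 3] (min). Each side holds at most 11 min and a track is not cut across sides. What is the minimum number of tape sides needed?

6

Total = 10 + 8 + 7 + 6 + 6 + 6 + 3 + 3 = 49 min.
Lower bound: ⌈49/11⌉ = 5 tape sides.
Also, 6 tracks each exceed 11/2 min, and no two of those can share a side, so at least 6 tape sides are needed.
A packing using 6 tape sides:
  side 1: 10 = 10
  side 2: 8 + 3 = 11
  side 3: 7 + 3 = 10
  side 4: 6 = 6
  side 5: 6 = 6
  side 6: 6 = 6
This matches the lower bound, so 6 is optimal.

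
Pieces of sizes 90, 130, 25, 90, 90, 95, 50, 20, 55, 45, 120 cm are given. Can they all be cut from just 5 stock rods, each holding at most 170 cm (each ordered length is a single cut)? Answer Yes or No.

No

Total = 810 cm; ⌈810/170⌉ = 5.
6 pieces each exceed half the capacity and cannot share a stock rod, forcing at least 6 stock rods.
At least 6 stock rods are required, but only 5 are allowed.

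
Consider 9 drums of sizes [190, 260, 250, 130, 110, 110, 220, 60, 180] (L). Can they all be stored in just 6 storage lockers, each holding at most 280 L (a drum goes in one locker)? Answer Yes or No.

Total = 1510 L; ⌈1510/280⌉ = 6.
The bound of 6 does not rule out 6, but exhaustive search shows no assignment into 6 storage lockers of capacity 280 L exists — the minimum is 7.

No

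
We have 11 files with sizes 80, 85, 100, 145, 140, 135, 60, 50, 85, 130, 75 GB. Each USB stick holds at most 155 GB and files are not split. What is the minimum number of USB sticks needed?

Total = 145 + 140 + 135 + 130 + 100 + 85 + 85 + 80 + 75 + 60 + 50 = 1085 GB.
Lower bound: ⌈1085/155⌉ = 7 USB sticks.
Also, 8 files each exceed 155/2 GB, and no two of those can share a USB stick, so at least 8 USB sticks are needed.
A packing using 8 USB sticks:
  USB stick 1: 145 = 145
  USB stick 2: 140 = 140
  USB stick 3: 135 = 135
  USB stick 4: 130 = 130
  USB stick 5: 100 + 50 = 150
  USB stick 6: 85 + 60 = 145
  USB stick 7: 85 = 85
  USB stick 8: 80 + 75 = 155
This matches the lower bound, so 8 is optimal.

8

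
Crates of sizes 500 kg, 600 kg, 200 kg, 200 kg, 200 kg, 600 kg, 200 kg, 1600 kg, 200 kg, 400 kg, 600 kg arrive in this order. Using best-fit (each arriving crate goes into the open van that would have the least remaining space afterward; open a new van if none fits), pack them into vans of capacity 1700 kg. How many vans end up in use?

  500 → van 1 (new)  [load 500/1700]
  600 → van 1  [load 1100/1700]
  200 → van 1  [load 1300/1700]
  200 → van 1  [load 1500/1700]
  200 → van 1  [load 1700/1700]
  600 → van 2 (new)  [load 600/1700]
  200 → van 2  [load 800/1700]
  1600 → van 3 (new)  [load 1600/1700]
  200 → van 2  [load 1000/1700]
  400 → van 2  [load 1400/1700]
  600 → van 4 (new)  [load 600/1700]
4 vans opened.

4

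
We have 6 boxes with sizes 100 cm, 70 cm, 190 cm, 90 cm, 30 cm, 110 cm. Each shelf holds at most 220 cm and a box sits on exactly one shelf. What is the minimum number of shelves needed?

3

Total = 190 + 110 + 100 + 90 + 70 + 30 = 590 cm.
Lower bound: ⌈590/220⌉ = 3 shelves.
A packing using 3 shelves:
  shelf 1: 190 + 30 = 220
  shelf 2: 110 + 100 = 210
  shelf 3: 90 + 70 = 160
This matches the lower bound, so 3 is optimal.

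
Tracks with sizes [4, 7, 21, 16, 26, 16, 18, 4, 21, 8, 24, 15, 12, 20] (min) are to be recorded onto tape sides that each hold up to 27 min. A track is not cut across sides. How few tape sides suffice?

9

Total = 26 + 24 + 21 + 21 + 20 + 18 + 16 + 16 + 15 + 12 + 8 + 7 + 4 + 4 = 212 min.
Lower bound: ⌈212/27⌉ = 8 tape sides.
Also, 9 tracks each exceed 27/2 min, and no two of those can share a side, so at least 9 tape sides are needed.
A packing using 9 tape sides:
  side 1: 26 = 26
  side 2: 24 = 24
  side 3: 21 + 4 = 25
  side 4: 21 + 4 = 25
  side 5: 20 + 7 = 27
  side 6: 18 + 8 = 26
  side 7: 16 = 16
  side 8: 16 = 16
  side 9: 15 + 12 = 27
This matches the lower bound, so 9 is optimal.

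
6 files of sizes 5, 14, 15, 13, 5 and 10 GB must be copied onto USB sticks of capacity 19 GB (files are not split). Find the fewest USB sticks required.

4

Total = 15 + 14 + 13 + 10 + 5 + 5 = 62 GB.
Lower bound: ⌈62/19⌉ = 4 USB sticks.
A packing using 4 USB sticks:
  USB stick 1: 15 = 15
  USB stick 2: 14 + 5 = 19
  USB stick 3: 13 + 5 = 18
  USB stick 4: 10 = 10
This matches the lower bound, so 4 is optimal.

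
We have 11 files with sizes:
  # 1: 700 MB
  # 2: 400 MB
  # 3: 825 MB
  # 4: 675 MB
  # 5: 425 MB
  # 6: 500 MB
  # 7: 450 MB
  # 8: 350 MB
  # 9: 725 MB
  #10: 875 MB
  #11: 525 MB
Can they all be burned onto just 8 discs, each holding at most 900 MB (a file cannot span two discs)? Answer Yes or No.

A valid assignment using 8 discs:
  disc 1: 875 = 875
  disc 2: 825 = 825
  disc 3: 725 = 725
  disc 4: 700 = 700
  disc 5: 675 = 675
  disc 6: 525 + 350 = 875
  disc 7: 500 + 400 = 900
  disc 8: 450 + 425 = 875
Every load is within 900 MB, so 8 discs suffice.

Yes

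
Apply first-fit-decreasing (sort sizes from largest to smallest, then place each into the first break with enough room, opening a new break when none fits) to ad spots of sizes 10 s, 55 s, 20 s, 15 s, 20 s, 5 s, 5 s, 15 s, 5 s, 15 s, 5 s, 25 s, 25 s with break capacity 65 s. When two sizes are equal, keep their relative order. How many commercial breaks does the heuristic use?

4

Sorted descending: 55, 25, 25, 20, 20, 15, 15, 15, 10, 5, 5, 5, 5.
  55 → break 1 (new)  [load 55/65]
  25 → break 2 (new)  [load 25/65]
  25 → break 2  [load 50/65]
  20 → break 3 (new)  [load 20/65]
  20 → break 3  [load 40/65]
  15 → break 2  [load 65/65]
  15 → break 3  [load 55/65]
  15 → break 4 (new)  [load 15/65]
  10 → break 1  [load 65/65]
  5 → break 3  [load 60/65]
  5 → break 3  [load 65/65]
  5 → break 4  [load 20/65]
  5 → break 4  [load 25/65]
4 commercial breaks opened.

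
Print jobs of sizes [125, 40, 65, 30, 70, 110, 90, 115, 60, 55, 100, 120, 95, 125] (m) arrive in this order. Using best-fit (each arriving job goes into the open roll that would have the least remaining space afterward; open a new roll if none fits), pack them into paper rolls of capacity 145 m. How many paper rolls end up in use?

  125 → roll 1 (new)  [load 125/145]
  40 → roll 2 (new)  [load 40/145]
  65 → roll 2  [load 105/145]
  30 → roll 2  [load 135/145]
  70 → roll 3 (new)  [load 70/145]
  110 → roll 4 (new)  [load 110/145]
  90 → roll 5 (new)  [load 90/145]
  115 → roll 6 (new)  [load 115/145]
  60 → roll 3  [load 130/145]
  55 → roll 5  [load 145/145]
  100 → roll 7 (new)  [load 100/145]
  120 → roll 8 (new)  [load 120/145]
  95 → roll 9 (new)  [load 95/145]
  125 → roll 10 (new)  [load 125/145]
10 paper rolls opened.

10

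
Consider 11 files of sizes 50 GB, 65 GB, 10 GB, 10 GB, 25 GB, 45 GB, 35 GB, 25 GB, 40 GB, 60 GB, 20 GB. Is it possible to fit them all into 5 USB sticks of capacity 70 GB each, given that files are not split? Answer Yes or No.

Total = 385 GB; ⌈385/70⌉ = 6.
At least 6 USB sticks are required, but only 5 are allowed.

No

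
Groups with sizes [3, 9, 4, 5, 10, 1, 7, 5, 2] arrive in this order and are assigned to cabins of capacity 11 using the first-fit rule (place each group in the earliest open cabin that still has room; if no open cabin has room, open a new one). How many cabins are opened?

  3 → cabin 1 (new)  [load 3/11]
  9 → cabin 2 (new)  [load 9/11]
  4 → cabin 1  [load 7/11]
  5 → cabin 3 (new)  [load 5/11]
  10 → cabin 4 (new)  [load 10/11]
  1 → cabin 1  [load 8/11]
  7 → cabin 5 (new)  [load 7/11]
  5 → cabin 3  [load 10/11]
  2 → cabin 1  [load 10/11]
5 cabins opened.

5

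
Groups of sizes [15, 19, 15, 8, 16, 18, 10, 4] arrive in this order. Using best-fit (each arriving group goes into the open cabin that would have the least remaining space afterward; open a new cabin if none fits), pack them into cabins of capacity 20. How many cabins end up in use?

  15 → cabin 1 (new)  [load 15/20]
  19 → cabin 2 (new)  [load 19/20]
  15 → cabin 3 (new)  [load 15/20]
  8 → cabin 4 (new)  [load 8/20]
  16 → cabin 5 (new)  [load 16/20]
  18 → cabin 6 (new)  [load 18/20]
  10 → cabin 4  [load 18/20]
  4 → cabin 5  [load 20/20]
6 cabins opened.

6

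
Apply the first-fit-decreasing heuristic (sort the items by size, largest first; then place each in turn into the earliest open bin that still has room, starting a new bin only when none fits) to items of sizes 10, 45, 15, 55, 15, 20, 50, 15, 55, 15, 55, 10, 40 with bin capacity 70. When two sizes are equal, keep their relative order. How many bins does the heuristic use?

6

Sorted descending: 55, 55, 55, 50, 45, 40, 20, 15, 15, 15, 15, 10, 10.
  55 → bin 1 (new)  [load 55/70]
  55 → bin 2 (new)  [load 55/70]
  55 → bin 3 (new)  [load 55/70]
  50 → bin 4 (new)  [load 50/70]
  45 → bin 5 (new)  [load 45/70]
  40 → bin 6 (new)  [load 40/70]
  20 → bin 4  [load 70/70]
  15 → bin 1  [load 70/70]
  15 → bin 2  [load 70/70]
  15 → bin 3  [load 70/70]
  15 → bin 5  [load 60/70]
  10 → bin 5  [load 70/70]
  10 → bin 6  [load 50/70]
6 bins opened.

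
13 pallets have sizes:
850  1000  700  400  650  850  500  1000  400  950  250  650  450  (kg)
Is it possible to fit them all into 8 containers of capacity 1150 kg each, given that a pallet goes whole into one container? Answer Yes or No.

Total = 8650 kg; ⌈8650/1150⌉ = 8.
The bound of 8 does not rule out 8, but exhaustive search shows no assignment into 8 containers of capacity 1150 kg exists — the minimum is 9.

No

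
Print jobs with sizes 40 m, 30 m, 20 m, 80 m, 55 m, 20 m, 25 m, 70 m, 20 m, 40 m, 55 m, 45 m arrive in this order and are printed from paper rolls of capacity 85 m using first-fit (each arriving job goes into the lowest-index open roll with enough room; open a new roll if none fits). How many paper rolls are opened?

7

  40 → roll 1 (new)  [load 40/85]
  30 → roll 1  [load 70/85]
  20 → roll 2 (new)  [load 20/85]
  80 → roll 3 (new)  [load 80/85]
  55 → roll 2  [load 75/85]
  20 → roll 4 (new)  [load 20/85]
  25 → roll 4  [load 45/85]
  70 → roll 5 (new)  [load 70/85]
  20 → roll 4  [load 65/85]
  40 → roll 6 (new)  [load 40/85]
  55 → roll 7 (new)  [load 55/85]
  45 → roll 6  [load 85/85]
7 paper rolls opened.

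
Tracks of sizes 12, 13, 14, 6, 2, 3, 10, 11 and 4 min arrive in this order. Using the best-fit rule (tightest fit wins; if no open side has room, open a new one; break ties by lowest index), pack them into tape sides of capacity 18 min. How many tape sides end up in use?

  12 → side 1 (new)  [load 12/18]
  13 → side 2 (new)  [load 13/18]
  14 → side 3 (new)  [load 14/18]
  6 → side 1  [load 18/18]
  2 → side 3  [load 16/18]
  3 → side 2  [load 16/18]
  10 → side 4 (new)  [load 10/18]
  11 → side 5 (new)  [load 11/18]
  4 → side 5  [load 15/18]
5 tape sides opened.

5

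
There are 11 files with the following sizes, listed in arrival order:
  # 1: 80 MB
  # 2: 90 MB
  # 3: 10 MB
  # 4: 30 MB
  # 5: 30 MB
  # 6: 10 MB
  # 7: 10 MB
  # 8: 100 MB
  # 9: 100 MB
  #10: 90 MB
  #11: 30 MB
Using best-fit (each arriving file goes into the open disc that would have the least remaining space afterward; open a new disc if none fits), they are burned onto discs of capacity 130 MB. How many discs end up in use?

  80 → disc 1 (new)  [load 80/130]
  90 → disc 2 (new)  [load 90/130]
  10 → disc 2  [load 100/130]
  30 → disc 2  [load 130/130]
  30 → disc 1  [load 110/130]
  10 → disc 1  [load 120/130]
  10 → disc 1  [load 130/130]
  100 → disc 3 (new)  [load 100/130]
  100 → disc 4 (new)  [load 100/130]
  90 → disc 5 (new)  [load 90/130]
  30 → disc 3  [load 130/130]
5 discs opened.

5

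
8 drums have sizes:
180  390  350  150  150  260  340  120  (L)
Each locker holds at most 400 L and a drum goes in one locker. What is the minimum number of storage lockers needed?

6

Total = 390 + 350 + 340 + 260 + 180 + 150 + 150 + 120 = 1940 L.
Lower bound: ⌈1940/400⌉ = 5 storage lockers.
A packing using 6 storage lockers:
  locker 1: 390 = 390
  locker 2: 350 = 350
  locker 3: 340 = 340
  locker 4: 260 + 120 = 380
  locker 5: 180 + 150 = 330
  locker 6: 150 = 150
No arrangement into 5 storage lockers stays within capacity, so 6 is optimal.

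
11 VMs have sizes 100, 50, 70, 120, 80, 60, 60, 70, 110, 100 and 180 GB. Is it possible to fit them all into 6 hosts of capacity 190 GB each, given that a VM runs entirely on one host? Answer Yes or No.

Yes

A valid assignment using 6 hosts:
  host 1: 180 = 180
  host 2: 120 + 70 = 190
  host 3: 110 + 80 = 190
  host 4: 100 + 70 = 170
  host 5: 100 + 60 = 160
  host 6: 60 + 50 = 110
Every load is within 190 GB, so 6 hosts suffice.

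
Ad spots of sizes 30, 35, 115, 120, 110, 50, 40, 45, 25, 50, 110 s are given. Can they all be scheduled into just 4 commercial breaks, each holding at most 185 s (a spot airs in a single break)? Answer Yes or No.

No

Total = 730 s; ⌈730/185⌉ = 4.
The bound of 4 does not rule out 4, but exhaustive search shows no assignment into 4 commercial breaks of capacity 185 s exists — the minimum is 5.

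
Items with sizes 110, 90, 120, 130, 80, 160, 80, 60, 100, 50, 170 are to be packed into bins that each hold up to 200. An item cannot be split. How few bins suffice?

Total = 170 + 160 + 130 + 120 + 110 + 100 + 90 + 80 + 80 + 60 + 50 = 1150.
Lower bound: ⌈1150/200⌉ = 6 bins.
A packing using 7 bins:
  bin 1: 170 = 170
  bin 2: 160 = 160
  bin 3: 130 + 60 = 190
  bin 4: 120 + 80 = 200
  bin 5: 110 + 90 = 200
  bin 6: 100 + 80 = 180
  bin 7: 50 = 50
No arrangement into 6 bins stays within capacity, so 7 is optimal.

7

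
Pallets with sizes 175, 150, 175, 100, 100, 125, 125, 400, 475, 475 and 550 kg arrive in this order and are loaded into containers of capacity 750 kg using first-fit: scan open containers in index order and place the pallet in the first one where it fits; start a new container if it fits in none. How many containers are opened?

  175 → container 1 (new)  [load 175/750]
  150 → container 1  [load 325/750]
  175 → container 1  [load 500/750]
  100 → container 1  [load 600/750]
  100 → container 1  [load 700/750]
  125 → container 2 (new)  [load 125/750]
  125 → container 2  [load 250/750]
  400 → container 2  [load 650/750]
  475 → container 3 (new)  [load 475/750]
  475 → container 4 (new)  [load 475/750]
  550 → container 5 (new)  [load 550/750]
5 containers opened.

5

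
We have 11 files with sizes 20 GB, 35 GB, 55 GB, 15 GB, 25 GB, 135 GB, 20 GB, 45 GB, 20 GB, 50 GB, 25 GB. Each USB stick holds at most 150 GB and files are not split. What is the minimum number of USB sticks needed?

Total = 135 + 55 + 50 + 45 + 35 + 25 + 25 + 20 + 20 + 20 + 15 = 445 GB.
Lower bound: ⌈445/150⌉ = 3 USB sticks.
A packing using 3 USB sticks:
  USB stick 1: 135 + 15 = 150
  USB stick 2: 55 + 50 + 45 = 150
  USB stick 3: 35 + 25 + 25 + 20 + 20 + 20 = 145
This matches the lower bound, so 3 is optimal.

3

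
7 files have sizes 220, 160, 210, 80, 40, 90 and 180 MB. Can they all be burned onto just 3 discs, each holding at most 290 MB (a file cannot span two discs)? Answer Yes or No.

Total = 980 MB; ⌈980/290⌉ = 4.
At least 4 discs are required, but only 3 are allowed.

No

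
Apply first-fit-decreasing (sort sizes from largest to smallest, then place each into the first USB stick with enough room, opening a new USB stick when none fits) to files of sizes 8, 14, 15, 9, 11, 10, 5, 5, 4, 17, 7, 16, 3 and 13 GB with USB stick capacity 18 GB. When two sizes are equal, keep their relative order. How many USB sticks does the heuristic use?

Sorted descending: 17, 16, 15, 14, 13, 11, 10, 9, 8, 7, 5, 5, 4, 3.
  17 → USB stick 1 (new)  [load 17/18]
  16 → USB stick 2 (new)  [load 16/18]
  15 → USB stick 3 (new)  [load 15/18]
  14 → USB stick 4 (new)  [load 14/18]
  13 → USB stick 5 (new)  [load 13/18]
  11 → USB stick 6 (new)  [load 11/18]
  10 → USB stick 7 (new)  [load 10/18]
  9 → USB stick 8 (new)  [load 9/18]
  8 → USB stick 7  [load 18/18]
  7 → USB stick 6  [load 18/18]
  5 → USB stick 5  [load 18/18]
  5 → USB stick 8  [load 14/18]
  4 → USB stick 4  [load 18/18]
  3 → USB stick 3  [load 18/18]
8 USB sticks opened.

8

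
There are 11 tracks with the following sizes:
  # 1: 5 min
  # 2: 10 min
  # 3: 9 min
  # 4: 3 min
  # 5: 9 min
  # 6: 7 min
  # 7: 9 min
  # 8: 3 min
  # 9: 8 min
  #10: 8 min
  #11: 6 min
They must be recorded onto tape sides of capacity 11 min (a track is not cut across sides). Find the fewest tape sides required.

8

Total = 10 + 9 + 9 + 9 + 8 + 8 + 7 + 6 + 5 + 3 + 3 = 77 min.
Lower bound: ⌈77/11⌉ = 7 tape sides.
Also, 8 tracks each exceed 11/2 min, and no two of those can share a side, so at least 8 tape sides are needed.
A packing using 8 tape sides:
  side 1: 10 = 10
  side 2: 9 = 9
  side 3: 9 = 9
  side 4: 9 = 9
  side 5: 8 + 3 = 11
  side 6: 8 + 3 = 11
  side 7: 7 = 7
  side 8: 6 + 5 = 11
This matches the lower bound, so 8 is optimal.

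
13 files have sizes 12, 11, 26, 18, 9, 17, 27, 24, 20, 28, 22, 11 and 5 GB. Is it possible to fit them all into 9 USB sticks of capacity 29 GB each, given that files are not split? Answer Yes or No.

A valid assignment using 9 USB sticks:
  USB stick 1: 28 = 28
  USB stick 2: 27 = 27
  USB stick 3: 26 = 26
  USB stick 4: 24 + 5 = 29
  USB stick 5: 22 = 22
  USB stick 6: 20 + 9 = 29
  USB stick 7: 18 + 11 = 29
  USB stick 8: 17 + 12 = 29
  USB stick 9: 11 = 11
Every load is within 29 GB, so 9 USB sticks suffice.

Yes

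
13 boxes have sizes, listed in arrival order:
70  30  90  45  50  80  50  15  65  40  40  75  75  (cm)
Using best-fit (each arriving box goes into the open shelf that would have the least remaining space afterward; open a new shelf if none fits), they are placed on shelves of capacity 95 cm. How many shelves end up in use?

  70 → shelf 1 (new)  [load 70/95]
  30 → shelf 2 (new)  [load 30/95]
  90 → shelf 3 (new)  [load 90/95]
  45 → shelf 2  [load 75/95]
  50 → shelf 4 (new)  [load 50/95]
  80 → shelf 5 (new)  [load 80/95]
  50 → shelf 6 (new)  [load 50/95]
  15 → shelf 5  [load 95/95]
  65 → shelf 7 (new)  [load 65/95]
  40 → shelf 4  [load 90/95]
  40 → shelf 6  [load 90/95]
  75 → shelf 8 (new)  [load 75/95]
  75 → shelf 9 (new)  [load 75/95]
9 shelves opened.

9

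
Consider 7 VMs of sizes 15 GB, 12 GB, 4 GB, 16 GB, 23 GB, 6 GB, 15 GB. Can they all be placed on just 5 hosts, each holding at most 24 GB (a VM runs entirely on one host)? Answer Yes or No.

Yes

A valid assignment using 5 hosts:
  host 1: 23 = 23
  host 2: 16 + 6 = 22
  host 3: 15 + 4 = 19
  host 4: 15 = 15
  host 5: 12 = 12
Every load is within 24 GB, so 5 hosts suffice.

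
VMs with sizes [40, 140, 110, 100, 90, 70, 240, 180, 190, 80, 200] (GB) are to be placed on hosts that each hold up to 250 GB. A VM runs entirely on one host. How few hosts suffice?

Total = 240 + 200 + 190 + 180 + 140 + 110 + 100 + 90 + 80 + 70 + 40 = 1440 GB.
Lower bound: ⌈1440/250⌉ = 6 hosts.
A packing using 7 hosts:
  host 1: 240 = 240
  host 2: 200 + 40 = 240
  host 3: 190 = 190
  host 4: 180 + 70 = 250
  host 5: 140 + 110 = 250
  host 6: 100 + 90 = 190
  host 7: 80 = 80
No arrangement into 6 hosts stays within capacity, so 7 is optimal.

7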